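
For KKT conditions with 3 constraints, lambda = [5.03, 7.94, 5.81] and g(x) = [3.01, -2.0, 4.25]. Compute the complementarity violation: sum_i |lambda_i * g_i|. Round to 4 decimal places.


KKT complementary slackness check:
lambda_1 * g_1 = 5.03 * 3.01 = 15.1403
lambda_2 * g_2 = 7.94 * -2.0 = -15.88
lambda_3 * g_3 = 5.81 * 4.25 = 24.6925
Total violation = 15.1403 + 15.88 + 24.6925 = 55.7128


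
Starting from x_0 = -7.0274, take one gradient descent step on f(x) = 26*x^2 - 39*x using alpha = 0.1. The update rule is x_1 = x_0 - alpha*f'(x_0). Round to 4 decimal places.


We compute the gradient at x_0 and apply the update.
f'(x) = 52*x - 39
f'(-7.0274) = 52*-7.0274 - 39 = -404.4248
x_1 = -7.0274 - 0.1*-404.4248 = 33.4151


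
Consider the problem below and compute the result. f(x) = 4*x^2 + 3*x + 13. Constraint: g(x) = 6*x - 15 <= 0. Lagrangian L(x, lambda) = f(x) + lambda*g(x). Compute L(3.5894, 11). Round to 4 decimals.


Step 1: Evaluate f(x).
f(3.5894) = 4*3.5894^2 + 3*3.5894 + 13 = 75.3034
Step 2: Evaluate g(x).
g(3.5894) = 6*3.5894 - 15 = 6.5364
Step 3: Compute Lagrangian.
L = 75.3034 + 11*6.5364 = 147.2038


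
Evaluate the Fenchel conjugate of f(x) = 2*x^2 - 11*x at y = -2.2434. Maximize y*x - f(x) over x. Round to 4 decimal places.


f*(y) = sup_x {y*x - a*x^2 - b*x} = sup_x {(y-b)*x - a*x^2}
FOC: (y - b) - 2a*x = 0 => x* = (y - b)/(2a)
x* = (-2.2434 + 11)/(2*2) = 2.1892
f*(-2.2434) = (y-b)^2/(4a) = (-2.2434 + 11)^2/(4*2)
= 76.678/8 = 9.5848


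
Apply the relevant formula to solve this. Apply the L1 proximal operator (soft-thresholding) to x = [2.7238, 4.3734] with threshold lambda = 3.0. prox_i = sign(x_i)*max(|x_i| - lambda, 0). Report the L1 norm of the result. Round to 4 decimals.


Soft-thresholding with lambda = 3.0:
prox(2.7238) = sign(2.7238)*max(|2.7238| - 3.0, 0) = 0.0
prox(4.3734) = sign(4.3734)*max(|4.3734| - 3.0, 0) = 1.3734
prox(x) = [0.0, 1.3734]
||prox(x)||_1 = 0.0 + 1.3734 = 1.3734


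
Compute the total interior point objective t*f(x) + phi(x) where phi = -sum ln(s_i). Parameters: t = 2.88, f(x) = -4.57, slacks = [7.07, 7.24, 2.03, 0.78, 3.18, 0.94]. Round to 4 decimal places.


Step 1: Compute log-barrier.
ln values: [1.9559, 1.9796, 0.708, -0.2485, 1.1569, -0.0619]
phi = -(1.9559 + 1.9796 + 0.708 - 0.2485 + 1.1569 - 0.0619) = -5.4901
Step 2: Compute augmented objective.
t*f(x) = 2.88*-4.57 = -13.1616
Total = -13.1616 - 5.4901 = -18.6517


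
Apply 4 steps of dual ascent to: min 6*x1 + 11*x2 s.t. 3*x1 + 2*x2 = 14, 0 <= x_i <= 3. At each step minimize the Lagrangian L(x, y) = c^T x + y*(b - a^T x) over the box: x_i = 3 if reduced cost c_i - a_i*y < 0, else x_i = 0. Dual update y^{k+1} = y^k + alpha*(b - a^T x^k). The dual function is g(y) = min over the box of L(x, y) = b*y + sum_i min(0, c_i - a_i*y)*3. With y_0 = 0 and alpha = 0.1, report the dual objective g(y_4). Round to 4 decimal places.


Dual ascent for LP: min 6*x1 + 11*x2, 3*x1 + 2*x2 = 14, 0 <= x_i <= 3
Step 1: y^k = 0.0, reduced costs: (6.0, 11.0)
  x^k = (0.0, 0.0), subgradient = b - a^T x = 14.0
  y^{k+1} = 0.0 + 0.1*14.0 = 1.4
Step 2: y^k = 1.4, reduced costs: (1.8, 8.2)
  x^k = (0.0, 0.0), subgradient = b - a^T x = 14.0
  y^{k+1} = 1.4 + 0.1*14.0 = 2.8
Step 3: y^k = 2.8, reduced costs: (-2.4, 5.4)
  x^k = (3.0, 0.0), subgradient = b - a^T x = 5.0
  y^{k+1} = 2.8 + 0.1*5.0 = 3.3
Step 4: y^k = 3.3, reduced costs: (-3.9, 4.4)
  x^k = (3.0, 0.0), subgradient = b - a^T x = 5.0
  y^{k+1} = 3.3 + 0.1*5.0 = 3.8
Dual objective at y_4 = 3.8: reduced costs (-5.4, 3.4), box minimizer x = (3.0, 0.0)
g(y_4) = b*y + (c1 - a1*y)*x1 + (c2 - a2*y)*x2 = 14*3.8 + (-5.4)*3.0 + 3.4*0.0 = 53.2 - 16.2 + 0.0 = 37.0


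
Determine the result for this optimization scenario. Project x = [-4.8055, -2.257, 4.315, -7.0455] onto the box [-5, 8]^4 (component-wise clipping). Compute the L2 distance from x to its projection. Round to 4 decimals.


Project each component onto [-5, 8].
clip(-4.8055) = -4.8055, clip(-2.257) = -2.257, clip(4.315) = 4.315, clip(-7.0455) = -5.0
Projection = [-4.8055, -2.257, 4.315, -5.0]
Squared diffs: [0.0, 0.0, 0.0, 4.1841]
Distance = sqrt(4.1841) = 2.0455


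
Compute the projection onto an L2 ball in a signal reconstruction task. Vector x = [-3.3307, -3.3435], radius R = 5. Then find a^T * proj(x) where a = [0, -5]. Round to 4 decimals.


Step 1: Compute ||x|| (intermediates to 6 decimals).
||x|| = sqrt((-3.3307)^2 + (-3.3435)^2) = 4.719381
Step 2: Project.
Since ||x|| <= R, proj = x (no scaling needed).
proj(x) = [-3.3307, -3.3435]
Step 3: Dot product.
a^T * proj(x) = 0*(-3.3307) - 5*(-3.3435) = 16.7175


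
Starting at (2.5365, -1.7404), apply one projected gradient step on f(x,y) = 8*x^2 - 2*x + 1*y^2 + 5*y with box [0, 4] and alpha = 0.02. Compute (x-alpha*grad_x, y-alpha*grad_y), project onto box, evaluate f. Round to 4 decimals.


Step 1: Compute gradient at (2.5365, -1.7404).
grad_x = 2*8*2.5365 - 2 = 38.584
grad_y = 2*1*-1.7404 + 5 = 1.5192
Step 2: Gradient step.
x_raw = 2.5365 - 0.02*38.584 = 1.7648
y_raw = -1.7404 - 0.02*1.5192 = -1.7708
Step 3: Project onto [0, 4].
x_proj = clip(1.7648) = 1.7648
y_proj = clip(-1.7708) = 0.0
Step 4: Evaluate f.
f(1.7648, 0.0) = 21.3871


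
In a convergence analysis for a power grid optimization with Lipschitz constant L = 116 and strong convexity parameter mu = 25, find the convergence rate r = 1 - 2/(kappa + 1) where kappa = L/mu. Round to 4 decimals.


Step 1: Compute the condition number.
kappa = L/mu = 116/25 = 4.64
Step 2: Compute the convergence rate.
r = 1 - 2/(kappa + 1) = 1 - 2*mu/(L + mu) = (L - mu)/(L + mu) = 91/141 = 0.6454


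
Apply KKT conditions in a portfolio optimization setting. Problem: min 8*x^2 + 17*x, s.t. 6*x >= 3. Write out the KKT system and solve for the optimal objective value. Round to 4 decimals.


Step 1: Try lambda = 0 (constraint inactive).
x_unc = -17/(2*8) = -1.0625
Check: 6*-1.0625 = -6.375 < 3 -- violated!
Step 2: Constraint must be active: 6*x = 3
x* = 3/6 = 0.5
lambda = (2*8*0.5 + 17)/6 = 4.1667
Step 3: Compute optimal value.
f(x*) = 8*0.5^2 + 17*0.5 = 10.5


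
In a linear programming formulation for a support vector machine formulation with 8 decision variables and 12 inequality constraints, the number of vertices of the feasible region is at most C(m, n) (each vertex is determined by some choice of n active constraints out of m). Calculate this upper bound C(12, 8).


Each vertex corresponds to some choice of n active constraints out of m, so the number of vertices is at most C(m, n) = m! / (n!(m-n)!).
m = 12, n = 8
Numerator: 12 * 11 * 10 * 9 * 8 * 7 * 6 * 5
Denominator: 8! = 40320
C(12, 8) = 495


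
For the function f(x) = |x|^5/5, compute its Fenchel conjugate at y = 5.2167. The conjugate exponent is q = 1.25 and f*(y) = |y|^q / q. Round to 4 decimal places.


The conjugate exponent q satisfies 1/p + 1/q = 1.
p = 5, so q = 5/(5 - 1) = 1.25
|y|^q = 5.2167^1.25 = 7.884
f*(5.2167) = 7.884 / 1.25 = 6.3072


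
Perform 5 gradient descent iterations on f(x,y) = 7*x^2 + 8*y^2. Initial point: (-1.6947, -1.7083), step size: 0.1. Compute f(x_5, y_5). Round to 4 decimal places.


Gradient descent on f(x,y) = 7*x^2 + 8*y^2.
Starting point: (-1.6947, -1.7083), alpha = 0.1
Step 1: grad_x = 2*7*-1.6947 = -23.7258, grad_y = 2*8*-1.7083 = -27.3328
  x_1 = -1.6947 - 0.1*-23.7258 = 0.6779
  y_1 = -1.7083 - 0.1*-27.3328 = 1.025
Step 2: grad_x = 2*7*0.6779 = 9.4903, grad_y = 2*8*1.025 = 16.3997
  x_2 = 0.6779 - 0.1*9.4903 = -0.2712
  y_2 = 1.025 - 0.1*16.3997 = -0.615
Step 3: grad_x = 2*7*-0.2712 = -3.7961, grad_y = 2*8*-0.615 = -9.8398
  x_3 = -0.2712 - 0.1*-3.7961 = 0.1085
  y_3 = -0.615 - 0.1*-9.8398 = 0.369
Step 4: grad_x = 2*7*0.1085 = 1.5185, grad_y = 2*8*0.369 = 5.9039
  x_4 = 0.1085 - 0.1*1.5185 = -0.0434
  y_4 = 0.369 - 0.1*5.9039 = -0.2214
Step 5: grad_x = 2*7*-0.0434 = -0.6074, grad_y = 2*8*-0.2214 = -3.5423
  x_5 = -0.0434 - 0.1*-0.6074 = 0.0174
  y_5 = -0.2214 - 0.1*-3.5423 = 0.1328
f(0.0174, 0.1328) = 7*0.0174^2 + 8*0.1328^2 = 0.1433


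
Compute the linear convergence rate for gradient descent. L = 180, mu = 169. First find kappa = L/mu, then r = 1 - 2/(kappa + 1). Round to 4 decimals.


Step 1: Compute the condition number.
kappa = L/mu = 180/169 = 1.0651
Step 2: Compute the convergence rate.
r = 1 - 2/(kappa + 1) = 1 - 2*mu/(L + mu) = (L - mu)/(L + mu) = 11/349 = 0.0315


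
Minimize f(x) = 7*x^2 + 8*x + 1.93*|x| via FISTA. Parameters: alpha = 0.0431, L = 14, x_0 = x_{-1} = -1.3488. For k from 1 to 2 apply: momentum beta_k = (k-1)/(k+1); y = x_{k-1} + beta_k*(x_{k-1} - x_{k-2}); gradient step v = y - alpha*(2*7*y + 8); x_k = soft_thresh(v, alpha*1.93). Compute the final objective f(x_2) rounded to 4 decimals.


FISTA on f(x) = 7*x^2 + 8*x + 1.93*|x|
L = 14, alpha = 0.0431
Iteration 1: beta = 0.0, y = -1.3488 + 0.0*(-1.3488 + 1.3488) = -1.3488
  grad(y) = -10.8832, v = y - alpha*grad = -0.8797
  prox(v) = soft_thresh(-0.8797, 0.0832) = -0.7966
Iteration 2: beta = 0.3333, y = -0.7966 + 0.3333*(-0.7966 + 1.3488) = -0.6125
  grad(y) = -0.5746, v = y - alpha*grad = -0.5877
  prox(v) = soft_thresh(-0.5877, 0.0832) = -0.5045
f(x_2) = 7*(-0.5045)^2 + 8*(-0.5045) + 1.93*|-0.5045| = -1.2807


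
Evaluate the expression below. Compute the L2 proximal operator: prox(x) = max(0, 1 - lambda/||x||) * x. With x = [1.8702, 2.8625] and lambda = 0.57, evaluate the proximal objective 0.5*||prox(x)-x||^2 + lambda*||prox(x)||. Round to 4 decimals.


Step 1: Compute ||x||.
||x|| = 3.4193
Step 2: Compute scaling factor.
scale = max(0, 1 - 0.57/3.4193) = 0.8333
Step 3: prox(x) = [1.5584, 2.3853]
||prox(x)|| = 2.8493
Step 4: Proximal objective.
0.5*||prox-x||^2 = 0.1625
lambda*||prox|| = 1.6241
Total = 1.7865


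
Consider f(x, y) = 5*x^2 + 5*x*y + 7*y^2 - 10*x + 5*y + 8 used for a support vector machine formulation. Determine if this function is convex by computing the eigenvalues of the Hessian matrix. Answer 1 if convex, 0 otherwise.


The Hessian of f(x,y) = 5*x^2 + 5*x*y + 7*y^2 - 10*x + 5*y + 8 is:
H = [[10, 5], [5, 14]]
Trace = 10 + 14 = 24
Determinant = 10*14 - (5)^2 = 115
Discriminant = (24)^2 - 4*115 = 116.0
Eigenvalues: lambda_1 = 6.6148, lambda_2 = 17.3852
The function is convex.

1


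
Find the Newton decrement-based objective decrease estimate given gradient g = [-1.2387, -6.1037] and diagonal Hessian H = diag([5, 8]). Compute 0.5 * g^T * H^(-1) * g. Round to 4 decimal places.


Step 1: H is diagonal, so H^(-1) * g = [-0.2477, -0.763].
Step 2: g^T H^(-1) g = sum_i g_i^2 / H_ii
  = (-1.2387)^2/5 + (-6.1037)^2/8
  = 0.3069 + 4.6569 = 4.9638
Step 3: Objective decrease = 0.5 * g^T H^(-1) g = 2.4819


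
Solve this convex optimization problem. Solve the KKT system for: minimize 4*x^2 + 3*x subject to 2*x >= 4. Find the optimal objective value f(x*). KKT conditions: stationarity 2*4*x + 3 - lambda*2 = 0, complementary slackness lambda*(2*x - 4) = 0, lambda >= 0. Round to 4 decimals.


Step 1: Try lambda = 0 (constraint inactive).
x_unc = -3/(2*4) = -0.375
Check: 2*-0.375 = -0.75 < 4 -- violated!
Step 2: Constraint must be active: 2*x = 4
x* = 4/2 = 2.0
lambda = (2*4*2.0 + 3)/2 = 9.5
Step 3: Compute optimal value.
f(x*) = 4*2.0^2 + 3*2.0 = 22.0


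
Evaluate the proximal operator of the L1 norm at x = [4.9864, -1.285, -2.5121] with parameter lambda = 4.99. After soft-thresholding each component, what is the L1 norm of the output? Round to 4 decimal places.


Soft-thresholding with lambda = 4.99:
prox(4.9864) = sign(4.9864)*max(|4.9864| - 4.99, 0) = 0.0
prox(-1.285) = sign(-1.285)*max(|-1.285| - 4.99, 0) = 0.0
prox(-2.5121) = sign(-2.5121)*max(|-2.5121| - 4.99, 0) = 0.0
prox(x) = [0.0, 0.0, 0.0]
||prox(x)||_1 = 0.0 + 0.0 + 0.0 = 0.0


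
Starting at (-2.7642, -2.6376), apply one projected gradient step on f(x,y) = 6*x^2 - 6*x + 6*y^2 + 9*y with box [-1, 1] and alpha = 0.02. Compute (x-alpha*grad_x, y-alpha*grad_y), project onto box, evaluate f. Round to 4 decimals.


Step 1: Compute gradient at (-2.7642, -2.6376).
grad_x = 2*6*-2.7642 - 6 = -39.1704
grad_y = 2*6*-2.6376 + 9 = -22.6512
Step 2: Gradient step.
x_raw = -2.7642 - 0.02*-39.1704 = -1.9808
y_raw = -2.6376 - 0.02*-22.6512 = -2.1846
Step 3: Project onto [-1, 1].
x_proj = clip(-1.9808) = -1.0
y_proj = clip(-2.1846) = -1.0
Step 4: Evaluate f.
f(-1.0, -1.0) = 9.0


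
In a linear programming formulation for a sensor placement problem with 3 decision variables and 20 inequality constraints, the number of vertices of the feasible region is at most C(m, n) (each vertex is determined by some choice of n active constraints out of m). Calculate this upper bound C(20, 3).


Each vertex corresponds to some choice of n active constraints out of m, so the number of vertices is at most C(m, n) = m! / (n!(m-n)!).
m = 20, n = 3
Numerator: 20 * 19 * 18
Denominator: 3! = 6
C(20, 3) = 1140


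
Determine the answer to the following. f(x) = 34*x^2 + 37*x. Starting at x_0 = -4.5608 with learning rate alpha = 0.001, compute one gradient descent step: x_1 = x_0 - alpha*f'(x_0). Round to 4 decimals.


We compute the gradient at x_0 and apply the update.
f'(x) = 68*x + 37
f'(-4.5608) = 68*-4.5608 + 37 = -273.1344
x_1 = -4.5608 - 0.001*-273.1344 = -4.2877


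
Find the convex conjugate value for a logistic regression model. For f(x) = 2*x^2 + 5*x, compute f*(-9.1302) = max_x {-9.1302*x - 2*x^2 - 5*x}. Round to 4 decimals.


f*(y) = sup_x {y*x - a*x^2 - b*x} = sup_x {(y-b)*x - a*x^2}
FOC: (y - b) - 2a*x = 0 => x* = (y - b)/(2a)
x* = (-9.1302 - 5)/(2*2) = -3.5326
f*(-9.1302) = (y-b)^2/(4a) = (-9.1302 - 5)^2/(4*2)
= 199.6626/8 = 24.9578


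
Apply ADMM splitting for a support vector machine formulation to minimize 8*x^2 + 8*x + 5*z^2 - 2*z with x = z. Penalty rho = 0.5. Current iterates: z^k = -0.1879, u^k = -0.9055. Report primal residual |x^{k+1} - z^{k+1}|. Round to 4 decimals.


ADMM iteration with rho = 0.5, z^k = -0.1879, u^k = -0.9055
Step 1: x-update.
Minimize 8*x^2 + 8*x + (0.5/2)*(x + 0.1879 - 0.9055)^2
FOC: (2*8 + 0.5)*x = -8 + 0.5*(-0.1879 + 0.9055)
x^{k+1} = -0.4631
Step 2: z-update.
Minimize 5*z^2 - 2*z + (0.5/2)*(-0.4631 - z - 0.9055)^2
FOC: (2*5 + 0.5)*z = 2 + 0.5*(-0.4631 - 0.9055)
z^{k+1} = 0.1253
Step 3: u-update.
u^{k+1} = -0.9055 - 0.4631 - 0.1253 = -1.4939
Step 4: Primal residual = |-0.4631 - 0.1253| = 0.5884


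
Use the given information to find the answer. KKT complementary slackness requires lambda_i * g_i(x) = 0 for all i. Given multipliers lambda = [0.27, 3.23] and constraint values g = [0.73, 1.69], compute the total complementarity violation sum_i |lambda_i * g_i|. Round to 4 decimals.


KKT complementary slackness check:
lambda_1 * g_1 = 0.27 * 0.73 = 0.1971
lambda_2 * g_2 = 3.23 * 1.69 = 5.4587
Total violation = 0.1971 + 5.4587 = 5.6558


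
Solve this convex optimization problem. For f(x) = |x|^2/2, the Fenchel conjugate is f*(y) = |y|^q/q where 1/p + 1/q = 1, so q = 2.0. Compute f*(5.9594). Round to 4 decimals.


The conjugate exponent q satisfies 1/p + 1/q = 1.
p = 2, so q = 2/(2 - 1) = 2.0
|y|^q = 5.9594^2.0 = 35.5144
f*(5.9594) = 35.5144 / 2.0 = 17.7572


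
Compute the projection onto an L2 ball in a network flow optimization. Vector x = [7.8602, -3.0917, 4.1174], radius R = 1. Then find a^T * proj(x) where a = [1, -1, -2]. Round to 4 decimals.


Step 1: Compute ||x|| (intermediates to 6 decimals).
||x|| = sqrt(7.8602^2 + (-3.0917)^2 + 4.1174^2) = 9.396507
Step 2: Project.
Since ||x|| > R, scale = R/||x|| = 1/9.396507 = 0.106423, proj(x) = scale * x
proj(x) = [0.836506, -0.329028, 0.438186]
Step 3: Dot product.
a^T * proj(x) = 1*0.836506 - 1*(-0.329028) - 2*0.438186 = 0.2892


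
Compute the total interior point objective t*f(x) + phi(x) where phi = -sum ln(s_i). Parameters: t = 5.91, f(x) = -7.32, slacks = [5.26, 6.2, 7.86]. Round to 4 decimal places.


Step 1: Compute log-barrier.
ln values: [1.6601, 1.8245, 2.0618]
phi = -(1.6601 + 1.8245 + 2.0618) = -5.5465
Step 2: Compute augmented objective.
t*f(x) = 5.91*-7.32 = -43.2612
Total = -43.2612 - 5.5465 = -48.8077


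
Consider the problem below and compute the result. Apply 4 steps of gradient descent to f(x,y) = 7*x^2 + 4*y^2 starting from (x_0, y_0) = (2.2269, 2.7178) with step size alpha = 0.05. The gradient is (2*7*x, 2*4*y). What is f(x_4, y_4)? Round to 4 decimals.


Gradient descent on f(x,y) = 7*x^2 + 4*y^2.
Starting point: (2.2269, 2.7178), alpha = 0.05
Step 1: grad_x = 2*7*2.2269 = 31.1766, grad_y = 2*4*2.7178 = 21.7424
  x_1 = 2.2269 - 0.05*31.1766 = 0.6681
  y_1 = 2.7178 - 0.05*21.7424 = 1.6307
Step 2: grad_x = 2*7*0.6681 = 9.353, grad_y = 2*4*1.6307 = 13.0454
  x_2 = 0.6681 - 0.05*9.353 = 0.2004
  y_2 = 1.6307 - 0.05*13.0454 = 0.9784
Step 3: grad_x = 2*7*0.2004 = 2.8059, grad_y = 2*4*0.9784 = 7.8273
  x_3 = 0.2004 - 0.05*2.8059 = 0.0601
  y_3 = 0.9784 - 0.05*7.8273 = 0.587
Step 4: grad_x = 2*7*0.0601 = 0.8418, grad_y = 2*4*0.587 = 4.6964
  x_4 = 0.0601 - 0.05*0.8418 = 0.018
  y_4 = 0.587 - 0.05*4.6964 = 0.3522
f(0.018, 0.3522) = 7*0.018^2 + 4*0.3522^2 = 0.4985


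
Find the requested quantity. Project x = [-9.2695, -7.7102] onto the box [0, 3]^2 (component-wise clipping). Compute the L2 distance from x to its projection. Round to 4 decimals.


Project each component onto [0, 3].
clip(-9.2695) = 0.0, clip(-7.7102) = 0.0
Projection = [0.0, 0.0]
Squared diffs: [85.9236, 59.4472]
Distance = sqrt(145.3708) = 12.057


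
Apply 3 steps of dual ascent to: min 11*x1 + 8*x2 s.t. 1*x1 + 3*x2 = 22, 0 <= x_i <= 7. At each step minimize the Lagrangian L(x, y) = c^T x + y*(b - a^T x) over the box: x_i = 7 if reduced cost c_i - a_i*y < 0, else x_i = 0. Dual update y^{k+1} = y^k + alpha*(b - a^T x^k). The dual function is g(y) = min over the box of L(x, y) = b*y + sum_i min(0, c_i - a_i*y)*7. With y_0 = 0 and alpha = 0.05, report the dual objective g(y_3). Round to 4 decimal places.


Dual ascent for LP: min 11*x1 + 8*x2, 1*x1 + 3*x2 = 22, 0 <= x_i <= 7
Step 1: y^k = 0.0, reduced costs: (11.0, 8.0)
  x^k = (0.0, 0.0), subgradient = b - a^T x = 22.0
  y^{k+1} = 0.0 + 0.05*22.0 = 1.1
Step 2: y^k = 1.1, reduced costs: (9.9, 4.7)
  x^k = (0.0, 0.0), subgradient = b - a^T x = 22.0
  y^{k+1} = 1.1 + 0.05*22.0 = 2.2
Step 3: y^k = 2.2, reduced costs: (8.8, 1.4)
  x^k = (0.0, 0.0), subgradient = b - a^T x = 22.0
  y^{k+1} = 2.2 + 0.05*22.0 = 3.3
Dual objective at y_3 = 3.3: reduced costs (7.7, -1.9), box minimizer x = (0.0, 7.0)
g(y_3) = b*y + (c1 - a1*y)*x1 + (c2 - a2*y)*x2 = 22*3.3 + 7.7*0.0 + (-1.9)*7.0 = 72.6 + 0.0 - 13.3 = 59.3


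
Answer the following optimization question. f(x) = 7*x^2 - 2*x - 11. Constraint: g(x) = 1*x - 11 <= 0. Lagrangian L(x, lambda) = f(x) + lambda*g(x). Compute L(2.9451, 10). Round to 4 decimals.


Step 1: Evaluate f(x).
f(2.9451) = 7*2.9451^2 - 2*2.9451 - 11 = 43.8251
Step 2: Evaluate g(x).
g(2.9451) = 1*2.9451 - 11 = -8.0549
Step 3: Compute Lagrangian.
L = 43.8251 + 10*-8.0549 = -36.7239


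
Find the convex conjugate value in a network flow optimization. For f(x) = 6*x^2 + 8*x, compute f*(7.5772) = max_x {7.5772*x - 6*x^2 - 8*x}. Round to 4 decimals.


f*(y) = sup_x {y*x - a*x^2 - b*x} = sup_x {(y-b)*x - a*x^2}
FOC: (y - b) - 2a*x = 0 => x* = (y - b)/(2a)
x* = (7.5772 - 8)/(2*6) = -0.0352
f*(7.5772) = (y-b)^2/(4a) = (7.5772 - 8)^2/(4*6)
= 0.1788/24 = 0.0074


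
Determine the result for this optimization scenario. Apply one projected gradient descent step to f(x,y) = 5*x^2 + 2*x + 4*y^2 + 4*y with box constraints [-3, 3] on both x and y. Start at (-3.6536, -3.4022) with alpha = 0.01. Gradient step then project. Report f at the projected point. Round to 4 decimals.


Step 1: Compute gradient at (-3.6536, -3.4022).
grad_x = 2*5*-3.6536 + 2 = -34.536
grad_y = 2*4*-3.4022 + 4 = -23.2176
Step 2: Gradient step.
x_raw = -3.6536 - 0.01*-34.536 = -3.3082
y_raw = -3.4022 - 0.01*-23.2176 = -3.17
Step 3: Project onto [-3, 3].
x_proj = clip(-3.3082) = -3.0
y_proj = clip(-3.17) = -3.0
Step 4: Evaluate f.
f(-3.0, -3.0) = 63.0


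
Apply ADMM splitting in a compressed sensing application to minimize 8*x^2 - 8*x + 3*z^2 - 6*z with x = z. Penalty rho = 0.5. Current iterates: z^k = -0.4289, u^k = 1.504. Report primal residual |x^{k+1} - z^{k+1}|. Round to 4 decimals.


ADMM iteration with rho = 0.5, z^k = -0.4289, u^k = 1.504
Step 1: x-update.
Minimize 8*x^2 - 8*x + (0.5/2)*(x + 0.4289 + 1.504)^2
FOC: (2*8 + 0.5)*x = 8 + 0.5*(-0.4289 - 1.504)
x^{k+1} = 0.4263
Step 2: z-update.
Minimize 3*z^2 - 6*z + (0.5/2)*(0.4263 - z + 1.504)^2
FOC: (2*3 + 0.5)*z = 6 + 0.5*(0.4263 + 1.504)
z^{k+1} = 1.0716
Step 3: u-update.
u^{k+1} = 1.504 + 0.4263 - 1.0716 = 0.8587
Step 4: Primal residual = |0.4263 - 1.0716| = 0.6453


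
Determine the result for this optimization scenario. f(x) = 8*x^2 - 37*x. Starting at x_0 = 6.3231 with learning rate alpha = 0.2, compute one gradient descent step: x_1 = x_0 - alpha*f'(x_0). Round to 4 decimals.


We compute the gradient at x_0 and apply the update.
f'(x) = 16*x - 37
f'(6.3231) = 16*6.3231 - 37 = 64.1696
x_1 = 6.3231 - 0.2*64.1696 = -6.5108


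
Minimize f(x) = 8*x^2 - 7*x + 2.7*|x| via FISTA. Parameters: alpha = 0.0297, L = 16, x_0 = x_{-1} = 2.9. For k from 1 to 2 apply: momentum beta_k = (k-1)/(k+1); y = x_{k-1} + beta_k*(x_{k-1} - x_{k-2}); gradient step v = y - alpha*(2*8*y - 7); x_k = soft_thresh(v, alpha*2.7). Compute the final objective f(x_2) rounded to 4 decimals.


FISTA on f(x) = 8*x^2 - 7*x + 2.7*|x|
L = 16, alpha = 0.0297
Iteration 1: beta = 0.0, y = 2.9 + 0.0*(2.9 - 2.9) = 2.9
  grad(y) = 39.4, v = y - alpha*grad = 1.7298
  prox(v) = soft_thresh(1.7298, 0.0802) = 1.6496
Iteration 2: beta = 0.3333, y = 1.6496 + 0.3333*(1.6496 - 2.9) = 1.2328
  grad(y) = 12.7254, v = y - alpha*grad = 0.8549
  prox(v) = soft_thresh(0.8549, 0.0802) = 0.7747
f(x_2) = 8*0.7747^2 - 7*0.7747 + 2.7*|0.7747| = 1.4701


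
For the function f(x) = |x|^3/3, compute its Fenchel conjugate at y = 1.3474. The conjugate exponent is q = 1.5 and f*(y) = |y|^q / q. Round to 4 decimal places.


The conjugate exponent q satisfies 1/p + 1/q = 1.
p = 3, so q = 3/(3 - 1) = 1.5
|y|^q = 1.3474^1.5 = 1.564
f*(1.3474) = 1.564 / 1.5 = 1.0427


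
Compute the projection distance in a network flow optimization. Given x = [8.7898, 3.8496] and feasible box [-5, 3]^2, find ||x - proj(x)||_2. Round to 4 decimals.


Project each component onto [-5, 3].
clip(8.7898) = 3.0, clip(3.8496) = 3.0
Projection = [3.0, 3.0]
Squared diffs: [33.5218, 0.7218]
Distance = sqrt(34.2436) = 5.8518


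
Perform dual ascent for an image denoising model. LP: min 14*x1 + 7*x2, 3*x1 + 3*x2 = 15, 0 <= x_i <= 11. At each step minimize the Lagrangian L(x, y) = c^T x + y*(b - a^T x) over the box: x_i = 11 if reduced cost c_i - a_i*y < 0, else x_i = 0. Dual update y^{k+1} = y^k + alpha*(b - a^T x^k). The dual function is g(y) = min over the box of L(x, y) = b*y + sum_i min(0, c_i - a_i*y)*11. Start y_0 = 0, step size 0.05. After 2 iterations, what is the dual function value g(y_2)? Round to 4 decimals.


Dual ascent for LP: min 14*x1 + 7*x2, 3*x1 + 3*x2 = 15, 0 <= x_i <= 11
Step 1: y^k = 0.0, reduced costs: (14.0, 7.0)
  x^k = (0.0, 0.0), subgradient = b - a^T x = 15.0
  y^{k+1} = 0.0 + 0.05*15.0 = 0.75
Step 2: y^k = 0.75, reduced costs: (11.75, 4.75)
  x^k = (0.0, 0.0), subgradient = b - a^T x = 15.0
  y^{k+1} = 0.75 + 0.05*15.0 = 1.5
Dual objective at y_2 = 1.5: reduced costs (9.5, 2.5), box minimizer x = (0.0, 0.0)
g(y_2) = b*y + (c1 - a1*y)*x1 + (c2 - a2*y)*x2 = 15*1.5 + 9.5*0.0 + 2.5*0.0 = 22.5 + 0.0 + 0.0 = 22.5


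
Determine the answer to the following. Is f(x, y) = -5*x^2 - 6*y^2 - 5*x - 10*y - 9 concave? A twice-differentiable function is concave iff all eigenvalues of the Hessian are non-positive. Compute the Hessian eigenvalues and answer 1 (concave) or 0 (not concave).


The Hessian of f(x,y) = -5*x^2 - 6*y^2 - 5*x - 10*y - 9 is:
H = [[-10, 0], [0, -12]]
Trace = -10 - 12 = -22
Determinant = -10*-12 - (0)^2 = 120
Discriminant = (-22)^2 - 4*120 = 4.0
Eigenvalues: lambda_1 = -12.0, lambda_2 = -10.0
The function is concave.

1


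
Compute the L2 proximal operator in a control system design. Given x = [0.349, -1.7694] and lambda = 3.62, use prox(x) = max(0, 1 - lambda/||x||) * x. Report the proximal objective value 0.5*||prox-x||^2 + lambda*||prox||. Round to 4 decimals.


Step 1: Compute ||x||.
||x|| = 1.8035
Step 2: Compute scaling factor.
scale = max(0, 1 - 3.62/1.8035) = 0.0
Step 3: prox(x) = [0.0, -0.0]
||prox(x)|| = 0.0
Step 4: Proximal objective.
0.5*||prox-x||^2 = 1.6263
lambda*||prox|| = 0.0
Total = 1.6263


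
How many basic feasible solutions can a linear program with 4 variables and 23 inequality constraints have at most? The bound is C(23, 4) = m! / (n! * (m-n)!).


Each vertex corresponds to some choice of n active constraints out of m, so the number of vertices is at most C(m, n) = m! / (n!(m-n)!).
m = 23, n = 4
Numerator: 23 * 22 * 21 * 20
Denominator: 4! = 24
C(23, 4) = 8855


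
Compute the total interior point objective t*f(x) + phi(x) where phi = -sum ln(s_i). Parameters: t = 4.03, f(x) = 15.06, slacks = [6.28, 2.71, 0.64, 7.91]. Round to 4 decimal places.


Step 1: Compute log-barrier.
ln values: [1.8374, 0.9969, -0.4463, 2.0681]
phi = -(1.8374 + 0.9969 - 0.4463 + 2.0681) = -4.4562
Step 2: Compute augmented objective.
t*f(x) = 4.03*15.06 = 60.6918
Total = 60.6918 - 4.4562 = 56.2356


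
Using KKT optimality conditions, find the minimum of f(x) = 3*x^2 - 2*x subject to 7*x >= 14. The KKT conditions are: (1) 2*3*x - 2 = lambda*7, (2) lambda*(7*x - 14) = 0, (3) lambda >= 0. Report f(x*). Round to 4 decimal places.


Step 1: Try lambda = 0 (constraint inactive).
x_unc = 2/(2*3) = 0.3333
Check: 7*0.3333 = 2.3331 < 14 -- violated!
Step 2: Constraint must be active: 7*x = 14
x* = 14/7 = 2.0
lambda = (2*3*2.0 - 2)/7 = 1.4286
Step 3: Compute optimal value.
f(x*) = 3*2.0^2 - 2*2.0 = 8.0


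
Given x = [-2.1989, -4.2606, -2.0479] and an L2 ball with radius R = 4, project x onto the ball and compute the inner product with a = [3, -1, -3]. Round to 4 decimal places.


Step 1: Compute ||x|| (intermediates to 6 decimals).
||x|| = sqrt((-2.1989)^2 + (-4.2606)^2 + (-2.0479)^2) = 5.213614
Step 2: Project.
Since ||x|| > R, scale = R/||x|| = 4/5.213614 = 0.767222, proj(x) = scale * x
proj(x) = [-1.687044, -3.268826, -1.571194]
Step 3: Dot product.
a^T * proj(x) = 3*(-1.687044) - 1*(-3.268826) - 3*(-1.571194) = 2.9213


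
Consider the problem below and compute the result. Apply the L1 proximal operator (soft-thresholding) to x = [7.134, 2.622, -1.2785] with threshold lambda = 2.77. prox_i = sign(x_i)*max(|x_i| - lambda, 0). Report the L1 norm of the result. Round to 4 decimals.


Soft-thresholding with lambda = 2.77:
prox(7.134) = sign(7.134)*max(|7.134| - 2.77, 0) = 4.364
prox(2.622) = sign(2.622)*max(|2.622| - 2.77, 0) = 0.0
prox(-1.2785) = sign(-1.2785)*max(|-1.2785| - 2.77, 0) = 0.0
prox(x) = [4.364, 0.0, 0.0]
||prox(x)||_1 = 4.364 + 0.0 + 0.0 = 4.364


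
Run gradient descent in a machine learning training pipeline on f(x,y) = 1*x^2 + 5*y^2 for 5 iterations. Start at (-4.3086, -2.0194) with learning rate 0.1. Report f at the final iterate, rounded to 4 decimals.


Gradient descent on f(x,y) = 1*x^2 + 5*y^2.
Starting point: (-4.3086, -2.0194), alpha = 0.1
Step 1: grad_x = 2*1*-4.3086 = -8.6172, grad_y = 2*5*-2.0194 = -20.194
  x_1 = -4.3086 - 0.1*-8.6172 = -3.4469
  y_1 = -2.0194 - 0.1*-20.194 = 0.0
Step 2: grad_x = 2*1*-3.4469 = -6.8938, grad_y = 2*5*0.0 = 0.0
  x_2 = -3.4469 - 0.1*-6.8938 = -2.7575
  y_2 = 0.0 - 0.1*0.0 = 0.0
Step 3: grad_x = 2*1*-2.7575 = -5.515, grad_y = 2*5*0.0 = 0.0
  x_3 = -2.7575 - 0.1*-5.515 = -2.206
  y_3 = 0.0 - 0.1*0.0 = 0.0
Step 4: grad_x = 2*1*-2.206 = -4.412, grad_y = 2*5*0.0 = 0.0
  x_4 = -2.206 - 0.1*-4.412 = -1.7648
  y_4 = 0.0 - 0.1*0.0 = 0.0
Step 5: grad_x = 2*1*-1.7648 = -3.5296, grad_y = 2*5*0.0 = 0.0
  x_5 = -1.7648 - 0.1*-3.5296 = -1.4118
  y_5 = 0.0 - 0.1*0.0 = 0.0
f(-1.4118, 0.0) = 1*(-1.4118)^2 + 5*0.0^2 = 1.9933


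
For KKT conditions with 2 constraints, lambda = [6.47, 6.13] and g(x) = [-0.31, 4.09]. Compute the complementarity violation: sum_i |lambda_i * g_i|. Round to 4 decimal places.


KKT complementary slackness check:
lambda_1 * g_1 = 6.47 * -0.31 = -2.0057
lambda_2 * g_2 = 6.13 * 4.09 = 25.0717
Total violation = 2.0057 + 25.0717 = 27.0774


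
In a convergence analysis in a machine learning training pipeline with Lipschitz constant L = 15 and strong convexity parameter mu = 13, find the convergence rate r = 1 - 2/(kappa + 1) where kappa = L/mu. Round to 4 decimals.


Step 1: Compute the condition number.
kappa = L/mu = 15/13 = 1.1538
Step 2: Compute the convergence rate.
r = 1 - 2/(kappa + 1) = 1 - 2*mu/(L + mu) = (L - mu)/(L + mu) = 2/28 = 0.0714


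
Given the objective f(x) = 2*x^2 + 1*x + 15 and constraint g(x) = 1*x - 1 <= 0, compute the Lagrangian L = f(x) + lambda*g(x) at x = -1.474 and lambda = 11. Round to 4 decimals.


Step 1: Evaluate f(x).
f(-1.474) = 2*(-1.474)^2 + 1*(-1.474) + 15 = 17.8714
Step 2: Evaluate g(x).
g(-1.474) = 1*-1.474 - 1 = -2.474
Step 3: Compute Lagrangian.
L = 17.8714 + 11*-2.474 = -9.3426


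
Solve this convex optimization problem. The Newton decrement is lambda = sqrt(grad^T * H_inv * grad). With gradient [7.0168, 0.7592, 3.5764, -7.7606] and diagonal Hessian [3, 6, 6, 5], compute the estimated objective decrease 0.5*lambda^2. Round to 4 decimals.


Step 1: H is diagonal, so H^(-1) * g = [2.3389, 0.1265, 0.5961, -1.5521].
Step 2: g^T H^(-1) g = sum_i g_i^2 / H_ii
  = (7.0168)^2/3 + (0.7592)^2/6 + (3.5764)^2/6 + (-7.7606)^2/5
  = 16.4118 + 0.0961 + 2.1318 + 12.0454 = 30.685
Step 3: Objective decrease = 0.5 * g^T H^(-1) g = 15.3425


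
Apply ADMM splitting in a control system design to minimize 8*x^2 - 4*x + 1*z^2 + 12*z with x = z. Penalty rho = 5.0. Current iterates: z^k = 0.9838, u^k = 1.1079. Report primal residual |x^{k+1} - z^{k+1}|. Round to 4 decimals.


ADMM iteration with rho = 5.0, z^k = 0.9838, u^k = 1.1079
Step 1: x-update.
Minimize 8*x^2 - 4*x + (5.0/2)*(x - 0.9838 + 1.1079)^2
FOC: (2*8 + 5.0)*x = 4 + 5.0*(0.9838 - 1.1079)
x^{k+1} = 0.1609
Step 2: z-update.
Minimize 1*z^2 + 12*z + (5.0/2)*(0.1609 - z + 1.1079)^2
FOC: (2*1 + 5.0)*z = -12 + 5.0*(0.1609 + 1.1079)
z^{k+1} = -0.808
Step 3: u-update.
u^{k+1} = 1.1079 + 0.1609 + 0.808 = 2.0768
Step 4: Primal residual = |0.1609 + 0.808| = 0.9689


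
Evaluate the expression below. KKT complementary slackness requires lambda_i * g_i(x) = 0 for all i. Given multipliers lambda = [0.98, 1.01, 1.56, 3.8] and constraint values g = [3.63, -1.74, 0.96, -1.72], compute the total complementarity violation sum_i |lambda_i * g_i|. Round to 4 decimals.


KKT complementary slackness check:
lambda_1 * g_1 = 0.98 * 3.63 = 3.5574
lambda_2 * g_2 = 1.01 * -1.74 = -1.7574
lambda_3 * g_3 = 1.56 * 0.96 = 1.4976
lambda_4 * g_4 = 3.8 * -1.72 = -6.536
Total violation = 3.5574 + 1.7574 + 1.4976 + 6.536 = 13.3484


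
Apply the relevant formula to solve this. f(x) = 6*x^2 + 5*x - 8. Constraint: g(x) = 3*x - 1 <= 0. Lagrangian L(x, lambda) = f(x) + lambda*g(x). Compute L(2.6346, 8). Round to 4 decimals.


Step 1: Evaluate f(x).
f(2.6346) = 6*2.6346^2 + 5*2.6346 - 8 = 46.8197
Step 2: Evaluate g(x).
g(2.6346) = 3*2.6346 - 1 = 6.9038
Step 3: Compute Lagrangian.
L = 46.8197 + 8*6.9038 = 102.0501


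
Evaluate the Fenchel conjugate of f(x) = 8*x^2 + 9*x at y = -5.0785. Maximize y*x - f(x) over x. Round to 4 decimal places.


f*(y) = sup_x {y*x - a*x^2 - b*x} = sup_x {(y-b)*x - a*x^2}
FOC: (y - b) - 2a*x = 0 => x* = (y - b)/(2a)
x* = (-5.0785 - 9)/(2*8) = -0.8799
f*(-5.0785) = (y-b)^2/(4a) = (-5.0785 - 9)^2/(4*8)
= 198.2042/32 = 6.1939


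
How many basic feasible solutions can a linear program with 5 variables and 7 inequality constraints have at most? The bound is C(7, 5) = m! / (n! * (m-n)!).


Each vertex corresponds to some choice of n active constraints out of m, so the number of vertices is at most C(m, n) = m! / (n!(m-n)!).
m = 7, n = 5
Numerator: 7 * 6 * 5 * 4 * 3
Denominator: 5! = 120
C(7, 5) = 21


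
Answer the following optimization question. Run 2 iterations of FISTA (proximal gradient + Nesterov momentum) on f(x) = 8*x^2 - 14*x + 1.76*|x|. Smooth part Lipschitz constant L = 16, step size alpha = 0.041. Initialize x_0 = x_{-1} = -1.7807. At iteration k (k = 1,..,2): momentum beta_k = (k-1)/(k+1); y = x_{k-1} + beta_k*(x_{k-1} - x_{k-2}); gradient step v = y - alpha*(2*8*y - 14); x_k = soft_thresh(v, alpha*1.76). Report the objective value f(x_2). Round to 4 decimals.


FISTA on f(x) = 8*x^2 - 14*x + 1.76*|x|
L = 16, alpha = 0.041
Iteration 1: beta = 0.0, y = -1.7807 + 0.0*(-1.7807 + 1.7807) = -1.7807
  grad(y) = -42.4912, v = y - alpha*grad = -0.0386
  prox(v) = soft_thresh(-0.0386, 0.0722) = 0.0
Iteration 2: beta = 0.3333, y = 0.0 + 0.3333*(0.0 + 1.7807) = 0.5936
  grad(y) = -4.5029, v = y - alpha*grad = 0.7782
  prox(v) = soft_thresh(0.7782, 0.0722) = 0.706
f(x_2) = 8*0.706^2 - 14*0.706 + 1.76*|0.706| = -4.654


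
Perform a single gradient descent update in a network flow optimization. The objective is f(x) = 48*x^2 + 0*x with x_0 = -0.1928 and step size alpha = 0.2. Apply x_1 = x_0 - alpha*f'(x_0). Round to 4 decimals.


We compute the gradient at x_0 and apply the update.
f'(x) = 96*x + 0
f'(-0.1928) = 96*-0.1928 + 0 = -18.5088
x_1 = -0.1928 - 0.2*-18.5088 = 3.509


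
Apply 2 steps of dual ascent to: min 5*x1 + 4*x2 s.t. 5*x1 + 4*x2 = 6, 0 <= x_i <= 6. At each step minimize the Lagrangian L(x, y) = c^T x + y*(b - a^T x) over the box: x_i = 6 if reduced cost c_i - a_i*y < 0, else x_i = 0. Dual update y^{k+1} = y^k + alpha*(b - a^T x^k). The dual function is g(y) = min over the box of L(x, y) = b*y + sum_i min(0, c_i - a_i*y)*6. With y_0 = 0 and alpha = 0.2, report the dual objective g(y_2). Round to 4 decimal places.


Dual ascent for LP: min 5*x1 + 4*x2, 5*x1 + 4*x2 = 6, 0 <= x_i <= 6
Step 1: y^k = 0.0, reduced costs: (5.0, 4.0)
  x^k = (0.0, 0.0), subgradient = b - a^T x = 6.0
  y^{k+1} = 0.0 + 0.2*6.0 = 1.2
Step 2: y^k = 1.2, reduced costs: (-1.0, -0.8)
  x^k = (6.0, 6.0), subgradient = b - a^T x = -48.0
  y^{k+1} = 1.2 + 0.2*-48.0 = -8.4
Dual objective at y_2 = -8.4: reduced costs (47.0, 37.6), box minimizer x = (0.0, 0.0)
g(y_2) = b*y + (c1 - a1*y)*x1 + (c2 - a2*y)*x2 = 6*(-8.4) + 47.0*0.0 + 37.6*0.0 = -50.4 + 0.0 + 0.0 = -50.4


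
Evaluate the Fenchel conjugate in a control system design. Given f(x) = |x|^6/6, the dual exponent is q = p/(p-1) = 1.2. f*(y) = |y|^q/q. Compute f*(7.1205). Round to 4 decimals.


The conjugate exponent q satisfies 1/p + 1/q = 1.
p = 6, so q = 6/(6 - 1) = 1.2
|y|^q = 7.1205^1.2 = 10.5442
f*(7.1205) = 10.5442 / 1.2 = 8.7868


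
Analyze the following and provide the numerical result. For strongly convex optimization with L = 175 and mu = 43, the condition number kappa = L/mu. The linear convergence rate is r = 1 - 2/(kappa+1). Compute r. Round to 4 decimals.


Step 1: Compute the condition number.
kappa = L/mu = 175/43 = 4.0698
Step 2: Compute the convergence rate.
r = 1 - 2/(kappa + 1) = 1 - 2*mu/(L + mu) = (L - mu)/(L + mu) = 132/218 = 0.6055


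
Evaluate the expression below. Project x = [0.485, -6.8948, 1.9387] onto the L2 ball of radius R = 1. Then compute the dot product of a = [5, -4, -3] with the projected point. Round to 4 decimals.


Step 1: Compute ||x|| (intermediates to 6 decimals).
||x|| = sqrt(0.485^2 + (-6.8948)^2 + 1.9387^2) = 7.178583
Step 2: Project.
Since ||x|| > R, scale = R/||x|| = 1/7.178583 = 0.139303, proj(x) = scale * x
proj(x) = [0.067562, -0.960466, 0.270067]
Step 3: Dot product.
a^T * proj(x) = 5*0.067562 - 4*(-0.960466) - 3*0.270067 = 3.3695


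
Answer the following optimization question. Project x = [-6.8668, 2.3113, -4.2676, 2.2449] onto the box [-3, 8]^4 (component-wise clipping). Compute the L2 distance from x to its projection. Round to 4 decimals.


Project each component onto [-3, 8].
clip(-6.8668) = -3.0, clip(2.3113) = 2.3113, clip(-4.2676) = -3.0, clip(2.2449) = 2.2449
Projection = [-3.0, 2.3113, -3.0, 2.2449]
Squared diffs: [14.9521, 0.0, 1.6068, 0.0]
Distance = sqrt(16.5589) = 4.0693


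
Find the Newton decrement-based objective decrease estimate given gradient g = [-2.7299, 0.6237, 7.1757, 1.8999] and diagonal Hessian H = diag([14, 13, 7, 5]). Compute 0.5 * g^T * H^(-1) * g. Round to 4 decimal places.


Step 1: H is diagonal, so H^(-1) * g = [-0.195, 0.048, 1.0251, 0.38].
Step 2: g^T H^(-1) g = sum_i g_i^2 / H_ii
  = (-2.7299)^2/14 + (0.6237)^2/13 + (7.1757)^2/7 + (1.8999)^2/5
  = 0.5323 + 0.0299 + 7.3558 + 0.7219 = 8.64
Step 3: Objective decrease = 0.5 * g^T H^(-1) g = 4.32


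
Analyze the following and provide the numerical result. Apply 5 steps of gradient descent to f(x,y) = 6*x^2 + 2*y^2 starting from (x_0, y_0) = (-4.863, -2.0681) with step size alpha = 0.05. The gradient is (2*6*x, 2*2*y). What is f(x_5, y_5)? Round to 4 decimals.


Gradient descent on f(x,y) = 6*x^2 + 2*y^2.
Starting point: (-4.863, -2.0681), alpha = 0.05
Step 1: grad_x = 2*6*-4.863 = -58.356, grad_y = 2*2*-2.0681 = -8.2724
  x_1 = -4.863 - 0.05*-58.356 = -1.9452
  y_1 = -2.0681 - 0.05*-8.2724 = -1.6545
Step 2: grad_x = 2*6*-1.9452 = -23.3424, grad_y = 2*2*-1.6545 = -6.6179
  x_2 = -1.9452 - 0.05*-23.3424 = -0.7781
  y_2 = -1.6545 - 0.05*-6.6179 = -1.3236
Step 3: grad_x = 2*6*-0.7781 = -9.337, grad_y = 2*2*-1.3236 = -5.2943
  x_3 = -0.7781 - 0.05*-9.337 = -0.3112
  y_3 = -1.3236 - 0.05*-5.2943 = -1.0589
Step 4: grad_x = 2*6*-0.3112 = -3.7348, grad_y = 2*2*-1.0589 = -4.2355
  x_4 = -0.3112 - 0.05*-3.7348 = -0.1245
  y_4 = -1.0589 - 0.05*-4.2355 = -0.8471
Step 5: grad_x = 2*6*-0.1245 = -1.4939, grad_y = 2*2*-0.8471 = -3.3884
  x_5 = -0.1245 - 0.05*-1.4939 = -0.0498
  y_5 = -0.8471 - 0.05*-3.3884 = -0.6777
f(-0.0498, -0.6777) = 6*(-0.0498)^2 + 2*(-0.6777)^2 = 0.9334


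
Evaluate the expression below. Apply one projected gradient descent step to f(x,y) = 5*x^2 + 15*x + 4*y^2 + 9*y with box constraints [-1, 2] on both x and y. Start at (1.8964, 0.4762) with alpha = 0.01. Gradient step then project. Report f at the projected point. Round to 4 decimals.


Step 1: Compute gradient at (1.8964, 0.4762).
grad_x = 2*5*1.8964 + 15 = 33.964
grad_y = 2*4*0.4762 + 9 = 12.8096
Step 2: Gradient step.
x_raw = 1.8964 - 0.01*33.964 = 1.5568
y_raw = 0.4762 - 0.01*12.8096 = 0.3481
Step 3: Project onto [-1, 2].
x_proj = clip(1.5568) = 1.5568
y_proj = clip(0.3481) = 0.3481
Step 4: Evaluate f.
f(1.5568, 0.3481) = 39.0866


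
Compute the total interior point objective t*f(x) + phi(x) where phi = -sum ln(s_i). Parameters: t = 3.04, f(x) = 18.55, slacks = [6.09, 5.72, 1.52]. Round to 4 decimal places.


Step 1: Compute log-barrier.
ln values: [1.8066, 1.744, 0.4187]
phi = -(1.8066 + 1.744 + 0.4187) = -3.9693
Step 2: Compute augmented objective.
t*f(x) = 3.04*18.55 = 56.392
Total = 56.392 - 3.9693 = 52.4227


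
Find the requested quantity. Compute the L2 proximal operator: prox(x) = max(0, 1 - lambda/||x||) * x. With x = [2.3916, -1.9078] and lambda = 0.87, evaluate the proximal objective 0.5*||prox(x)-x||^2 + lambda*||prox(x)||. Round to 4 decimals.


Step 1: Compute ||x||.
||x|| = 3.0593
Step 2: Compute scaling factor.
scale = max(0, 1 - 0.87/3.0593) = 0.7156
Step 3: prox(x) = [1.7115, -1.3653]
||prox(x)|| = 2.1893
Step 4: Proximal objective.
0.5*||prox-x||^2 = 0.3785
lambda*||prox|| = 1.9047
Total = 2.2832


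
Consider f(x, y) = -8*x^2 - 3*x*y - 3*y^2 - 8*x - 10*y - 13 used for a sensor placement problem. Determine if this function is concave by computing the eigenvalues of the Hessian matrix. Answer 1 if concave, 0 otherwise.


The Hessian of f(x,y) = -8*x^2 - 3*x*y - 3*y^2 - 8*x - 10*y - 13 is:
H = [[-16, -3], [-3, -6]]
Trace = -16 - 6 = -22
Determinant = -16*-6 - (-3)^2 = 87
Discriminant = (-22)^2 - 4*87 = 136.0
Eigenvalues: lambda_1 = -16.831, lambda_2 = -5.169
The function is concave.

1


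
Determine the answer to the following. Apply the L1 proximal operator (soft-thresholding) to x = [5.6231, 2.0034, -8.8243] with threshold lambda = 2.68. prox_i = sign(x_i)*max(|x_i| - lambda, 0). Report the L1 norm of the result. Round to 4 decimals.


Soft-thresholding with lambda = 2.68:
prox(5.6231) = sign(5.6231)*max(|5.6231| - 2.68, 0) = 2.9431
prox(2.0034) = sign(2.0034)*max(|2.0034| - 2.68, 0) = 0.0
prox(-8.8243) = sign(-8.8243)*max(|-8.8243| - 2.68, 0) = -6.1443
prox(x) = [2.9431, 0.0, -6.1443]
||prox(x)||_1 = 2.9431 + 0.0 + 6.1443 = 9.0874
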